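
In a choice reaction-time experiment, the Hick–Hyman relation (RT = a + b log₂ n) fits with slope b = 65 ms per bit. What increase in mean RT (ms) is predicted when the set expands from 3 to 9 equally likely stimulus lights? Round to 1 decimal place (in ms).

103.0 ms

ΔRT = (a + b log₂ n₂) − (a + b log₂ n₁) = b·(log₂ n₂ − log₂ n₁).
log₂(9) − log₂(3) = 3.1699 − 1.5850 = 1.5850.
ΔRT = 65 × 1.5850 = 103.023 ms.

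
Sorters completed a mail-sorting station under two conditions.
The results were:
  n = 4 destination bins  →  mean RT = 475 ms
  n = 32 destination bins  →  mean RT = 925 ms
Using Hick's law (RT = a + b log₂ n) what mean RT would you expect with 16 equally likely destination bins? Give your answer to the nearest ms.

RT is linear in log₂ n, so two points fix the line:
  b = (925 − 475) / (log₂ 32 − log₂ 4) = 450 / (5 − 2) = 150 ms/bit
  a = 475 − 150 × 2 = 175 ms
Then RT(16) = 175 + 150 × log₂ 16 = 175 + 150 × 4 ≈ 775.000 ms.

775 ms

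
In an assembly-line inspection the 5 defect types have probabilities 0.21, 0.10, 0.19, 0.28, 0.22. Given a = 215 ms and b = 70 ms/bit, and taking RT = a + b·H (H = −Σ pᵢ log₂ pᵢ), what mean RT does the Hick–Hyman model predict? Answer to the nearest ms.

H = 0.21·log₂(1/0.21) + 0.10·log₂(1/0.10) + 0.19·log₂(1/0.19) + 0.28·log₂(1/0.28) + 0.22·log₂(1/0.22) = 2.2550 bits.
RT = 215 + 70 × 2.2550 = 372.85 ms.

373 ms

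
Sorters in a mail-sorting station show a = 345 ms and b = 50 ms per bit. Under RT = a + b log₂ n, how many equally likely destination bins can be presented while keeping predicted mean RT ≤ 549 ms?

16

Information budget: (549 − 345)/50 = 4.0800 bits, so n ≤ 2^4.0800 = 16.912 → at most 16.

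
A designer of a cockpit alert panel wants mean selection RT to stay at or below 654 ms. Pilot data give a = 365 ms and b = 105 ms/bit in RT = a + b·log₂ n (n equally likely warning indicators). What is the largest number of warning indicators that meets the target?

6

Set 365 + 105·log₂ n ≤ 654 → log₂ n ≤ (654 − 365)/105 = 2.7524.
So n ≤ 2^2.7524 = 6.738; the largest integer n is 6.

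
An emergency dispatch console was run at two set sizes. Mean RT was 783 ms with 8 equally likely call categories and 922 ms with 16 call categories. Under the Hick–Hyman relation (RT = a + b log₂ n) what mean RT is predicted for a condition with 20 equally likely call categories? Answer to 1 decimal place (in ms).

966.7 ms

Fit slope and intercept:
  b = (922 − 783) / (log₂ 16 − log₂ 8) = 139 / (4 − 3) = 139.000 ms/bit
  a = 783 − 139.000 × 3 = 366.000 ms
Then RT(20) = 366.000 + 139.000 × log₂ 20 = 366.000 + 139.000 × 4.3219 ≈ 966.748 ms.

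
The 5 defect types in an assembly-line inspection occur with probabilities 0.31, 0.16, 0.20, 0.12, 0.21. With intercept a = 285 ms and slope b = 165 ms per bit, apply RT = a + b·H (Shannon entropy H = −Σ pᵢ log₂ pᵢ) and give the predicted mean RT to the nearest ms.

H = 0.31·log₂(1/0.31) + 0.16·log₂(1/0.16) + 0.20·log₂(1/0.20) + 0.12·log₂(1/0.12) + 0.21·log₂(1/0.21) = 2.2511 bits.
RT = 285 + 165 × 2.2511 = 656.43 ms.

656 ms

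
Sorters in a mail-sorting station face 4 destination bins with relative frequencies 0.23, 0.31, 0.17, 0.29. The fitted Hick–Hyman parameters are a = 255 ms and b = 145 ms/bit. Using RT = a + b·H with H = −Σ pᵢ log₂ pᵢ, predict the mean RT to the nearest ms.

H = 0.23·log₂(1/0.23) + 0.31·log₂(1/0.31) + 0.17·log₂(1/0.17) + 0.29·log₂(1/0.29) = 1.9640 bits.
RT = 255 + 145 × 1.9640 = 539.77 ms.

540 ms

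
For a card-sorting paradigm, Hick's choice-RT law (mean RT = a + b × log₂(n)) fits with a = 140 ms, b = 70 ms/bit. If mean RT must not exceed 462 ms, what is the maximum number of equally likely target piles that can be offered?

24

Information budget: (462 − 140)/70 = 4.6000 bits, so n ≤ 2^4.6000 = 24.251 → at most 24.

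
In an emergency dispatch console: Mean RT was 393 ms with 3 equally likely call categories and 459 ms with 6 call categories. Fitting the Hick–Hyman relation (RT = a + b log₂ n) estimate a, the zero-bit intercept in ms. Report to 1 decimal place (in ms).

b = (RT₂ − RT₁)/(log₂ n₂ − log₂ n₁) = (459 − 393)/(2.5850 − 1.5850) = 66.000 ms/bit.
a = RT₁ − b·log₂ n₁ = 393 − 66.000 × 1.5850 = 288.392 ms.

288.4 ms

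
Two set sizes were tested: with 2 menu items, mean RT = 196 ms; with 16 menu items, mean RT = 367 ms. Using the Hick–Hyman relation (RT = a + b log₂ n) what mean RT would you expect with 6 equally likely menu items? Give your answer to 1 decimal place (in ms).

Fit slope and intercept:
  b = (367 − 196) / (log₂ 16 − log₂ 2) = 171 / (4 − 1) = 57.000 ms/bit
  a = 196 − 57.000 × 1 = 139.000 ms
Then RT(6) = 139.000 + 57.000 × log₂ 6 = 139.000 + 57.000 × 2.5850 ≈ 286.343 ms.

286.3 ms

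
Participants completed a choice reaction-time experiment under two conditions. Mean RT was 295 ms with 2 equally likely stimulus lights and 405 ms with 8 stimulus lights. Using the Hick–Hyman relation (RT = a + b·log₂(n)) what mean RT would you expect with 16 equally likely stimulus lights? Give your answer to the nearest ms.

Fit slope and intercept:
  b = (405 − 295) / (log₂ 8 − log₂ 2) = 110 / (3 − 1) = 55 ms/bit
  a = 295 − 55 × 1 = 240 ms
Then RT(16) = 240 + 55 × log₂ 16 = 240 + 55 × 4 ≈ 460.000 ms.

460 ms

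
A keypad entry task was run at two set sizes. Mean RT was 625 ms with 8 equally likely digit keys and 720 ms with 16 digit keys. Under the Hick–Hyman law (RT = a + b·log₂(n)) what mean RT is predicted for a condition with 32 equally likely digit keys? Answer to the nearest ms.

Solve the two-equation system in a and b:
  b = (720 − 625) / (log₂ 16 − log₂ 8) = 95 / (4 − 3) = 95 ms/bit
  a = 625 − 95 × 3 = 340 ms
Then RT(32) = 340 + 95 × log₂ 32 = 340 + 95 × 5 ≈ 815.000 ms.

815 ms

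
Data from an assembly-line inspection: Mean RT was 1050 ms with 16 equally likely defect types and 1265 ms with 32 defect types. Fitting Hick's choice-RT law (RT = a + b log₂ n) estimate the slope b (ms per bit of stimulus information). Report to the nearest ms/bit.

215 ms/bit

Slope: b = (1265 − 1050) / (log₂ 32 − log₂ 16) = 215/1.0000 = 215 ms/bit.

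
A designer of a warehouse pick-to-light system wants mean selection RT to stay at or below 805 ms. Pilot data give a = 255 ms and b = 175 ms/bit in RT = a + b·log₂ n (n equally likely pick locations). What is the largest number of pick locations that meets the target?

8

Information budget: (805 − 255)/175 = 3.1429 bits, so n ≤ 2^3.1429 = 8.833 → at most 8.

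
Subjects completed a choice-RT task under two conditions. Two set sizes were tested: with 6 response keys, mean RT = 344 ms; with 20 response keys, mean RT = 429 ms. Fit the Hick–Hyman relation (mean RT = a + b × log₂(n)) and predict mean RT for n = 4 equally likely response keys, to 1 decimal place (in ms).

315.4 ms

Fit slope and intercept:
  b = (429 − 344) / (log₂ 20 − log₂ 6) = 85 / (4.3219 − 2.5850) = 48.936 ms/bit
  a = 344 − 48.936 × 2.5850 = 217.502 ms
Then RT(4) = 217.502 + 48.936 × log₂ 4 = 217.502 + 48.936 × 2 ≈ 315.374 ms.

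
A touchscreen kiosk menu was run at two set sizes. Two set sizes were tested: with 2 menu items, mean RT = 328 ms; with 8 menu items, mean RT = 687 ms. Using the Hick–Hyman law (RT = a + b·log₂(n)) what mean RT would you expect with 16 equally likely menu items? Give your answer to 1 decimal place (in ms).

Fit slope and intercept:
  b = (687 − 328) / (log₂ 8 − log₂ 2) = 359 / (3 − 1) = 179.500 ms/bit
  a = 328 − 179.500 × 1 = 148.500 ms
Then RT(16) = 148.500 + 179.500 × log₂ 16 = 148.500 + 179.500 × 4 ≈ 866.500 ms.

866.5 ms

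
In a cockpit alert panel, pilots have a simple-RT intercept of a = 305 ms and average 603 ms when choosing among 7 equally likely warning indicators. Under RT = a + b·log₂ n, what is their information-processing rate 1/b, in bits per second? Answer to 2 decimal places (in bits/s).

Choice component = 603 − 305 = 298 ms over log₂(7) = 2.8074 bits.
b = 298 / 2.8074 = 106.150 ms/bit, so 1/b = 9.421 bits/s.

9.42 bits/s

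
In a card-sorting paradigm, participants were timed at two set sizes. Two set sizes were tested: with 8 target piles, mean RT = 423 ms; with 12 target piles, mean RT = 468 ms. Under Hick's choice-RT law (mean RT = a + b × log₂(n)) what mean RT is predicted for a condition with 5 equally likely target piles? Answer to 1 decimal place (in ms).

Solve the two-equation system in a and b:
  b = (468 − 423) / (log₂ 12 − log₂ 8) = 45 / (3.5850 − 3) = 76.928 ms/bit
  a = 423 − 76.928 × 3 = 192.216 ms
Then RT(5) = 192.216 + 76.928 × log₂ 5 = 192.216 + 76.928 × 2.3219 ≈ 370.837 ms.

370.8 ms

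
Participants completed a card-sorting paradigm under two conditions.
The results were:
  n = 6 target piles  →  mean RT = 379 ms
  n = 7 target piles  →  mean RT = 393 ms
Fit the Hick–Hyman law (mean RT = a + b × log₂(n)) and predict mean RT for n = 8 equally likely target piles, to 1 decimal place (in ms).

405.1 ms

Fit slope and intercept:
  b = (393 − 379) / (log₂ 7 − log₂ 6) = 14 / (2.8074 − 2.5850) = 62.952 ms/bit
  a = 379 − 62.952 × 2.5850 = 216.272 ms
Then RT(8) = 216.272 + 62.952 × log₂ 8 = 216.272 + 62.952 × 3 ≈ 405.127 ms.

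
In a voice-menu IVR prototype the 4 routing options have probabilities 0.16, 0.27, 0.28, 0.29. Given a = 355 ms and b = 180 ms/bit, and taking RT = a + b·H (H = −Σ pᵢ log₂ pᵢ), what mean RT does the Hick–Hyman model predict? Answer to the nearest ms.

709 ms

Entropy contributions −pᵢ log₂ pᵢ: 0.4230, 0.5100, 0.5142, 0.5179; sum H = 1.9652 bits.
RT = a + bH = 355 + 180·1.9652 = 708.73 ms.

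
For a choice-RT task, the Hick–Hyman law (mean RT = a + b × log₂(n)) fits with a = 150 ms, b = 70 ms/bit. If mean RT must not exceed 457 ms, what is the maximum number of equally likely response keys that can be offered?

20

70·log₂ n ≤ 457 − 150 = 307, giving log₂ n ≤ 4.3857 and n ≤ 20.904. The largest whole number is 20.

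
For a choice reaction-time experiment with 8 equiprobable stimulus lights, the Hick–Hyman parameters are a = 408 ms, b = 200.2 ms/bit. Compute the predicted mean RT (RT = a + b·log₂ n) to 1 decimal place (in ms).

log₂(8) = 3 bits, so RT = 408 + 200.2 × 3 ≈ 1008.600 ms.

1008.6 ms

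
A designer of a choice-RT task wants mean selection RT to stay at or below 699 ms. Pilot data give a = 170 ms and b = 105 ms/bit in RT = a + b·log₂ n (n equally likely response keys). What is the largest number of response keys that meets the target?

32

Set 170 + 105·log₂ n ≤ 699 → log₂ n ≤ (699 − 170)/105 = 5.0381.
So n ≤ 2^5.0381 = 32.856; the largest integer n is 32.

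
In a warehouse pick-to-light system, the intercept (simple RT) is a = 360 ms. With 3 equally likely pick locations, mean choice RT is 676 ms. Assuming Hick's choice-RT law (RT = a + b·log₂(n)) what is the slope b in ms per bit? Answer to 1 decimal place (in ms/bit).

log₂(3) = 1.5850 bits.
b = (RT − a)/log₂ n = (676 − 360) / 1.5850 = 199.374 ms/bit.

199.4 ms/bit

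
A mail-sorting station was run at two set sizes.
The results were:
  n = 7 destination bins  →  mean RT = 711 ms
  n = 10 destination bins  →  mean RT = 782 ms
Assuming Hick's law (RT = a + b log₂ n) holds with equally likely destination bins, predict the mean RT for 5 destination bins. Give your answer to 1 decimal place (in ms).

Fit slope and intercept:
  b = (782 − 711) / (log₂ 10 − log₂ 7) = 71 / (3.3219 − 2.8074) = 137.978 ms/bit
  a = 711 − 137.978 × 2.8074 = 323.646 ms
Then RT(5) = 323.646 + 137.978 × log₂ 5 = 323.646 + 137.978 × 2.3219 ≈ 644.022 ms.

644.0 ms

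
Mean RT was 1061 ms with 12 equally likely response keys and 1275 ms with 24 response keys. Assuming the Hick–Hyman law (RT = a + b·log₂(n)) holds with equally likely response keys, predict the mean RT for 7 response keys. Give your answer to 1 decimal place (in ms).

Solve the two-equation system in a and b:
  b = (1275 − 1061) / (log₂ 24 − log₂ 12) = 214 / (4.5850 − 3.5850) = 214.000 ms/bit
  a = 1061 − 214.000 × 3.5850 = 293.818 ms
Then RT(7) = 293.818 + 214.000 × log₂ 7 = 293.818 + 214.000 × 2.8074 ≈ 894.592 ms.

894.6 ms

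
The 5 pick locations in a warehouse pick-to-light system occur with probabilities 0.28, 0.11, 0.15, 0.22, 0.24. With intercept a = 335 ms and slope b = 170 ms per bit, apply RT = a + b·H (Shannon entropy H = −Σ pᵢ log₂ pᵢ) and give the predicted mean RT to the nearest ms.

717 ms

H = 0.28·log₂(1/0.28) + 0.11·log₂(1/0.11) + 0.15·log₂(1/0.15) + 0.22·log₂(1/0.22) + 0.24·log₂(1/0.24) = 2.2498 bits.
RT = 335 + 170 × 2.2498 = 717.46 ms.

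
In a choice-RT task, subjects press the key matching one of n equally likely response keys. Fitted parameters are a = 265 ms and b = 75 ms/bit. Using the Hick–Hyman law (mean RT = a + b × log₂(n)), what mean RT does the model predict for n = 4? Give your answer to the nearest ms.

log₂(4) = 2 bits, so RT = 265 + 75 × 2 ≈ 415.000 ms.

415 ms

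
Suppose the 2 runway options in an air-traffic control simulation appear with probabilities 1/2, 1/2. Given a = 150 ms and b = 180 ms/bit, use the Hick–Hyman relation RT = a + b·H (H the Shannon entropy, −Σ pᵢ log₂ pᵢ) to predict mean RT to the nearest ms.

330 ms

H = −Σ pᵢ log₂ pᵢ = 0.5·1 + 0.5·1 = 1.000 bits.
RT = 150 + 180 × 1.000 = 330.00 ms.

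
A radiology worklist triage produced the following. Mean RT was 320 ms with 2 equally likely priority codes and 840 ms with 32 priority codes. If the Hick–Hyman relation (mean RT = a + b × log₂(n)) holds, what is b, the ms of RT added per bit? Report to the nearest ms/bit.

130 ms/bit

The slope on a log₂ axis is (840 − 320) / (5 − 1) = 130 ms/bit.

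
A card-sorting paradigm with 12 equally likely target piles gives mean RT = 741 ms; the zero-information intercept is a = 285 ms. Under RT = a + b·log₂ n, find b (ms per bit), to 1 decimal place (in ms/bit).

log₂(12) = 3.5850 bits.
b = (RT − a)/log₂ n = (741 − 285) / 3.5850 = 127.198 ms/bit.

127.2 ms/bit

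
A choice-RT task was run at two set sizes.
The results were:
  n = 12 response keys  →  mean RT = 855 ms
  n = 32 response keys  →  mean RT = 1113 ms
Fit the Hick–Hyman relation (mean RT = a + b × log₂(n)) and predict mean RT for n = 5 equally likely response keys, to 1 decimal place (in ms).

624.7 ms

Fit slope and intercept:
  b = (1113 − 855) / (log₂ 32 − log₂ 12) = 258 / (5 − 3.5850) = 182.327 ms/bit
  a = 855 − 182.327 × 3.5850 = 201.363 ms
Then RT(5) = 201.363 + 182.327 × log₂ 5 = 201.363 + 182.327 × 2.3219 ≈ 624.714 ms.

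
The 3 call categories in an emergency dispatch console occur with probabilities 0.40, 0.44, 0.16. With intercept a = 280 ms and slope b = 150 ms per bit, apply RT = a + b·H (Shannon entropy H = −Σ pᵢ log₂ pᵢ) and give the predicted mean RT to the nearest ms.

Entropy contributions −pᵢ log₂ pᵢ: 0.5288, 0.5211, 0.4230; sum H = 1.4729 bits.
RT = a + bH = 280 + 150·1.4729 = 500.94 ms.

501 ms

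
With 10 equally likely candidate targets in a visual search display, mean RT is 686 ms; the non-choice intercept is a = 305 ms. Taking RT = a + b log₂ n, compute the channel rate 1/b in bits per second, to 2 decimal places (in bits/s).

b = (686 − 305)/log₂ 10 = 381/3.3219 = 114.692 ms per bit = 0.11469 s/bit; the reciprocal is 8.719 bits/s.

8.72 bits/s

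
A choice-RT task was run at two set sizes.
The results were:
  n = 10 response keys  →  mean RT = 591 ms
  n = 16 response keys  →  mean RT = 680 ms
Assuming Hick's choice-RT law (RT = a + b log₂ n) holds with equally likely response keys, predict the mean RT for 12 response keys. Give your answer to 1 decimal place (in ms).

625.5 ms

With log₂ n on the abscissa the relation is linear; from the two conditions:
  b = (680 − 591) / (log₂ 16 − log₂ 10) = 89 / (4 − 3.3219) = 131.255 ms/bit
  a = 591 − 131.255 × 3.3219 = 154.982 ms
Then RT(12) = 154.982 + 131.255 × log₂ 12 = 154.982 + 131.255 × 3.5850 ≈ 625.524 ms.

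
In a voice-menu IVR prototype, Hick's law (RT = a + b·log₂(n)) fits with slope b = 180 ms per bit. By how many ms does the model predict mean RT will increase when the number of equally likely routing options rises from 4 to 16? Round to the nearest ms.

Only the slope matters, since a is common to both: ΔRT = b·log₂(n₂/n₁).
log₂(16) − log₂(4) = log₂(16/4) = log₂(4) = 2.
ΔRT = 180 × 2.0000 = 360.000 ms.

360 ms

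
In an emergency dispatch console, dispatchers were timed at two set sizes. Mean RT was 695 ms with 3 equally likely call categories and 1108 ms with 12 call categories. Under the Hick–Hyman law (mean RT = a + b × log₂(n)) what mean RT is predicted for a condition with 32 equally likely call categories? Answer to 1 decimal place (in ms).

1400.2 ms

With log₂ n on the abscissa the relation is linear; from the two conditions:
  b = (1108 − 695) / (log₂ 12 − log₂ 3) = 413 / (3.5850 − 1.5850) = 206.500 ms/bit
  a = 695 − 206.500 × 1.5850 = 367.705 ms
Then RT(32) = 367.705 + 206.500 × log₂ 32 = 367.705 + 206.500 × 5 ≈ 1400.205 ms.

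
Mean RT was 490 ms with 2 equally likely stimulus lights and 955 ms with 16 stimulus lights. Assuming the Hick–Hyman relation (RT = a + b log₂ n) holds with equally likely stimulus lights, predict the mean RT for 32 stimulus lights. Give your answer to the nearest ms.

1110 ms

Fit slope and intercept:
  b = (955 − 490) / (log₂ 16 − log₂ 2) = 465 / (4 − 1) = 155 ms/bit
  a = 490 − 155 × 1 = 335 ms
Then RT(32) = 335 + 155 × log₂ 32 = 335 + 155 × 5 ≈ 1110.000 ms.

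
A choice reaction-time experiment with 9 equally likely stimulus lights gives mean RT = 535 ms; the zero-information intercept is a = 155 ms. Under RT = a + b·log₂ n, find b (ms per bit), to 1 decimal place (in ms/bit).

b = (535 − 155) / log₂(9) = 380 / 3.1699 = 119.877 ms/bit.

119.9 ms/bit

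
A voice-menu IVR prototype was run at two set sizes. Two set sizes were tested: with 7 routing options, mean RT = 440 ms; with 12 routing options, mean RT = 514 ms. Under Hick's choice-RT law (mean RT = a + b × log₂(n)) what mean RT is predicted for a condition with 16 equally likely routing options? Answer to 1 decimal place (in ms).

553.5 ms

Solve the two-equation system in a and b:
  b = (514 − 440) / (log₂ 12 − log₂ 7) = 74 / (3.5850 − 2.8074) = 95.164 ms/bit
  a = 440 − 95.164 × 2.8074 = 172.842 ms
Then RT(16) = 172.842 + 95.164 × log₂ 16 = 172.842 + 95.164 × 4 ≈ 553.496 ms.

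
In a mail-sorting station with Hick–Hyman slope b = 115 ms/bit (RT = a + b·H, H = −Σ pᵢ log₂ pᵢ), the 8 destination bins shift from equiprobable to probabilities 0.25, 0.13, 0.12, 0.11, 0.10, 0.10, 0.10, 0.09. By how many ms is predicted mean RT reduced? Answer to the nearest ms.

10 ms

Equiprobable entropy H₀ = log₂ 8 = 3.0000 bits.
Skewed entropy H = −Σ pᵢ log₂ pᵢ = 2.9092 bits.
ΔRT = b·(H₀ − H) = 115 × 0.0908 = 10.44 ms.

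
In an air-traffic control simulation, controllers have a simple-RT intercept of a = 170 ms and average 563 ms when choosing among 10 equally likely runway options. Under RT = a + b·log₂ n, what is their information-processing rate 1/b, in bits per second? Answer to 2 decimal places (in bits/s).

b = (563 − 170)/log₂ 10 = 393/3.3219 = 118.305 ms per bit = 0.11830 s/bit; the reciprocal is 8.453 bits/s.

8.45 bits/s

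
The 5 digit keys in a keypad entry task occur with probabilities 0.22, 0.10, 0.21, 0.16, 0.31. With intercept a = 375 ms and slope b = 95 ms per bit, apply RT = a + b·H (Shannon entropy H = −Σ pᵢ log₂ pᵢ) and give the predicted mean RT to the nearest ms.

587 ms

Entropy contributions −pᵢ log₂ pᵢ: 0.4806, 0.3322, 0.4728, 0.4230, 0.5238; sum H = 2.2324 bits.
RT = a + bH = 375 + 95·2.2324 = 587.08 ms.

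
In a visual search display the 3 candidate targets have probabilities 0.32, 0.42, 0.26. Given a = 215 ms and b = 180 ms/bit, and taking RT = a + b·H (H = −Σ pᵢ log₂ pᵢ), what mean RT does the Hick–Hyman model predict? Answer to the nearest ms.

Entropy contributions −pᵢ log₂ pᵢ: 0.5260, 0.5256, 0.5053; sum H = 1.5570 bits.
RT = a + bH = 215 + 180·1.5570 = 495.25 ms.

495 ms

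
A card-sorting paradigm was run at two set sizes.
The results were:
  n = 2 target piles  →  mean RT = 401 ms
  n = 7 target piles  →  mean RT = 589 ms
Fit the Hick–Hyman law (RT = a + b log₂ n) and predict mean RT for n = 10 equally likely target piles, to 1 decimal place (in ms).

RT is linear in log₂ n, so two points fix the line:
  b = (589 − 401) / (log₂ 7 − log₂ 2) = 188 / (2.8074 − 1) = 104.019 ms/bit
  a = 401 − 104.019 × 1 = 296.981 ms
Then RT(10) = 296.981 + 104.019 × log₂ 10 = 296.981 + 104.019 × 3.3219 ≈ 642.526 ms.

642.5 ms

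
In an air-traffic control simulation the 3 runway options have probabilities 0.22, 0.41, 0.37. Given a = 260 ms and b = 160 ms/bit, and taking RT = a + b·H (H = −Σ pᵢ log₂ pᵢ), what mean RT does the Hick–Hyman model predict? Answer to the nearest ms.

506 ms

Entropy contributions −pᵢ log₂ pᵢ: 0.4806, 0.5274, 0.5307; sum H = 1.5387 bits.
RT = a + bH = 260 + 160·1.5387 = 506.19 ms.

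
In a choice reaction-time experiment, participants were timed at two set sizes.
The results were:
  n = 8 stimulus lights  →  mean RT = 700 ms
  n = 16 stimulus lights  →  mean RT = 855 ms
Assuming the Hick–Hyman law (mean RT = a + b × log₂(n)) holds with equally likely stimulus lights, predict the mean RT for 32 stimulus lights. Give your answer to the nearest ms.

1010 ms

Solve the two-equation system in a and b:
  b = (855 − 700) / (log₂ 16 − log₂ 8) = 155 / (4 − 3) = 155 ms/bit
  a = 700 − 155 × 3 = 235 ms
Then RT(32) = 235 + 155 × log₂ 32 = 235 + 155 × 5 ≈ 1010.000 ms.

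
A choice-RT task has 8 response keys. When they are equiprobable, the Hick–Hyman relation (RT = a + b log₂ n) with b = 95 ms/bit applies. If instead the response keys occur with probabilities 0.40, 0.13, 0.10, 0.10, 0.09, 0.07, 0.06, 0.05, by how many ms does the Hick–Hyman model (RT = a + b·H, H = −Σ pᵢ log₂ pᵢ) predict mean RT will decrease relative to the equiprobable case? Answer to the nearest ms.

36 ms

Equiprobable entropy H₀ = log₂ 8 = 3.0000 bits.
Skewed entropy H = −Σ pᵢ log₂ pᵢ = 2.6166 bits.
ΔRT = b·(H₀ − H) = 95 × 0.3834 = 36.42 ms.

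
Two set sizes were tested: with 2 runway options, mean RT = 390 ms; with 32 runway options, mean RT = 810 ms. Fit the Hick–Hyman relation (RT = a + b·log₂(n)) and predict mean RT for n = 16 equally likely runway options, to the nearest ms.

705 ms

RT is linear in log₂ n, so two points fix the line:
  b = (810 − 390) / (log₂ 32 − log₂ 2) = 420 / (5 − 1) = 105 ms/bit
  a = 390 − 105 × 1 = 285 ms
Then RT(16) = 285 + 105 × log₂ 16 = 285 + 105 × 4 ≈ 705.000 ms.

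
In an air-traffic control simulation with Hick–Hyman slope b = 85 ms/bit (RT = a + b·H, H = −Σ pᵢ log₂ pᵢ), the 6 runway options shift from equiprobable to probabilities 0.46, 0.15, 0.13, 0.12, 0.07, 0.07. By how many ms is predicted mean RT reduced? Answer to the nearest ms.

32 ms

The RT saving is b·ΔH. Equiprobable H₀ = log₂(6) = 2.5850 bits; with the given probabilities H = 2.2127 bits.
b·(H₀ − H) = 85 × (2.5850 − 2.2127) = 31.64 ms.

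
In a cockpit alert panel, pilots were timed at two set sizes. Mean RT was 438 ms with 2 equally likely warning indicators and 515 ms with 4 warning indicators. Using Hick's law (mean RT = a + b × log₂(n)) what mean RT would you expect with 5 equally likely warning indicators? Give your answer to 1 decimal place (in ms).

539.8 ms

Solve the two-equation system in a and b:
  b = (515 − 438) / (log₂ 4 − log₂ 2) = 77 / (2 − 1) = 77.000 ms/bit
  a = 438 − 77.000 × 1 = 361.000 ms
Then RT(5) = 361.000 + 77.000 × log₂ 5 = 361.000 + 77.000 × 2.3219 ≈ 539.788 ms.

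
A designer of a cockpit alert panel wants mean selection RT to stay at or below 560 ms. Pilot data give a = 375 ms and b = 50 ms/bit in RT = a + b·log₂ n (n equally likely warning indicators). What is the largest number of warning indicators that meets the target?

12

Set 375 + 50·log₂ n ≤ 560 → log₂ n ≤ (560 − 375)/50 = 3.7000.
So n ≤ 2^3.7000 = 12.996; the largest integer n is 12.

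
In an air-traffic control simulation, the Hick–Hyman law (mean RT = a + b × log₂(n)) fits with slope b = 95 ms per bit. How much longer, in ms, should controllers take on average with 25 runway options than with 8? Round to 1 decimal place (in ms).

156.2 ms

The intercept a cancels: ΔRT = b·(log₂ n₂ − log₂ n₁) = b·log₂(n₂/n₁).
log₂(25) − log₂(8) = 4.6439 − 3 = 1.6439.
ΔRT = 95 × 1.6439 = 156.166 ms.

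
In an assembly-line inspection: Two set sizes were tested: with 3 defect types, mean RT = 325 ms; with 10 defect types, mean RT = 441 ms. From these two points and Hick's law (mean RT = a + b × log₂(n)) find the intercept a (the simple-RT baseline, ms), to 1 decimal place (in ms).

The slope on a log₂ axis is (441 − 325) / (3.3219 − 1.5850) = 66.783 ms/bit.
Intercept: a = 325 − 66.783·log₂(3) = 219.151 ms.

219.2 ms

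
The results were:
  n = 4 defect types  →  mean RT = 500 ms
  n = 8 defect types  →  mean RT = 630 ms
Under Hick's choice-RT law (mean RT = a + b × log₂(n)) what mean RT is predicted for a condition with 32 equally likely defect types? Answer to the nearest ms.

Fit slope and intercept:
  b = (630 − 500) / (log₂ 8 − log₂ 4) = 130 / (3 − 2) = 130 ms/bit
  a = 500 − 130 × 2 = 240 ms
Then RT(32) = 240 + 130 × log₂ 32 = 240 + 130 × 5 ≈ 890.000 ms.

890 ms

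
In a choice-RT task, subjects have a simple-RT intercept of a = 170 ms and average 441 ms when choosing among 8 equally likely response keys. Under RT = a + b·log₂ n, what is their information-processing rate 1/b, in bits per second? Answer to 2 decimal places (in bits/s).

11.07 bits/s

Choice component = 441 − 170 = 271 ms over log₂(8) = 3 bits.
b = 271 / 3 = 90.333 ms/bit, so 1/b = 11.070 bits/s.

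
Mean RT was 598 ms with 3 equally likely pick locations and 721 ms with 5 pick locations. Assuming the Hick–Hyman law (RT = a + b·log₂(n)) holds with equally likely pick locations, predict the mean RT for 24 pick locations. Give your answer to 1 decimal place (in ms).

Fit slope and intercept:
  b = (721 − 598) / (log₂ 5 − log₂ 3) = 123 / (2.3219 − 1.5850) = 166.901 ms/bit
  a = 598 − 166.901 × 1.5850 = 333.469 ms
Then RT(24) = 333.469 + 166.901 × log₂ 24 = 333.469 + 166.901 × 4.5850 ≈ 1098.702 ms.

1098.7 ms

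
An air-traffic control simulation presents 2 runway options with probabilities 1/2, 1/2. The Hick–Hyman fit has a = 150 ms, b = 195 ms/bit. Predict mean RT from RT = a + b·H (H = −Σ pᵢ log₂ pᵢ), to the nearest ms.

Each term −pᵢ log₂ pᵢ: 0.5·1 + 0.5·1; summed, H = 1.000 bits.
Mean RT = a + bH = 150 + 195·1.000 = 345.00 ms.

345 ms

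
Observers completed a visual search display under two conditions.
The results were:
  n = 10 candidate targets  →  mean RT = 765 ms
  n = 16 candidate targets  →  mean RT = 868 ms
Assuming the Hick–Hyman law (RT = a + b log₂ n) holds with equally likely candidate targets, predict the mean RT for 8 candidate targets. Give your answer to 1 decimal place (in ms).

716.1 ms

Fit slope and intercept:
  b = (868 − 765) / (log₂ 16 − log₂ 10) = 103 / (4 − 3.3219) = 151.901 ms/bit
  a = 765 − 151.901 × 3.3219 = 260.395 ms
Then RT(8) = 260.395 + 151.901 × log₂ 8 = 260.395 + 151.901 × 3 ≈ 716.099 ms.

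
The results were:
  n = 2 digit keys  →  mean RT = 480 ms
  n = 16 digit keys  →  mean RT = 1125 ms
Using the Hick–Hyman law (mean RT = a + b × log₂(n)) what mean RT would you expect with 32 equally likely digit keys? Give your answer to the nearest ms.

Solve the two-equation system in a and b:
  b = (1125 − 480) / (log₂ 16 − log₂ 2) = 645 / (4 − 1) = 215 ms/bit
  a = 480 − 215 × 1 = 265 ms
Then RT(32) = 265 + 215 × log₂ 32 = 265 + 215 × 5 ≈ 1340.000 ms.

1340 ms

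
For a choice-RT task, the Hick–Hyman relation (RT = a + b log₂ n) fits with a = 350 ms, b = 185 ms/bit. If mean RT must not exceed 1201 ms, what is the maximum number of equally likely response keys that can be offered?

24

Set 350 + 185·log₂ n ≤ 1201 → log₂ n ≤ (1201 − 350)/185 = 4.6000.
So n ≤ 2^4.6000 = 24.251; the largest integer n is 24.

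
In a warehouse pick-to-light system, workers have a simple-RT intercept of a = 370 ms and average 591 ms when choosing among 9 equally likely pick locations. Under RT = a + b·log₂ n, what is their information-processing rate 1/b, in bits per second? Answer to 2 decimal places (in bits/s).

Choice component = 591 − 370 = 221 ms over log₂(9) = 3.1699 bits.
b = 221 / 3.1699 = 69.718 ms/bit, so 1/b = 14.344 bits/s.

14.34 bits/s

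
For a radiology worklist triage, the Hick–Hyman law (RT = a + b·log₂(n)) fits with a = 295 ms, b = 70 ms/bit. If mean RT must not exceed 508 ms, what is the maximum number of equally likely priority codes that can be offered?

Information budget: (508 − 295)/70 = 3.0429 bits, so n ≤ 2^3.0429 = 8.241 → at most 8.

8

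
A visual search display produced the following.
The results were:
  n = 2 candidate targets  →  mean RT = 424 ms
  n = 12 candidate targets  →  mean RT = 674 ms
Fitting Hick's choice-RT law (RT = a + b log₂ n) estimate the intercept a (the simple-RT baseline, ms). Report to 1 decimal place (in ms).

327.3 ms

Slope: b = (674 − 424) / (log₂ 12 − log₂ 2) = 250/2.5850 = 96.713 ms/bit.
a = RT₁ − b·log₂ n₁ = 424 − 96.713 × 1 = 327.287 ms.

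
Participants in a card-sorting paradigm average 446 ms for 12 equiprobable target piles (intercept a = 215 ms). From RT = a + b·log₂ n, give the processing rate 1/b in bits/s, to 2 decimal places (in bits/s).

15.52 bits/s

b = (446 − 215)/log₂ 12 = 231/3.5850 = 64.436 ms per bit = 0.06444 s/bit; the reciprocal is 15.519 bits/s.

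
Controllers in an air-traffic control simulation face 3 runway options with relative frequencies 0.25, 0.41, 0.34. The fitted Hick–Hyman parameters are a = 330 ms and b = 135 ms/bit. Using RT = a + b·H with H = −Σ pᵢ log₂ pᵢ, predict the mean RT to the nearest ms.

540 ms

Entropy contributions −pᵢ log₂ pᵢ: 0.5000, 0.5274, 0.5292; sum H = 1.5566 bits.
RT = a + bH = 330 + 135·1.5566 = 540.14 ms.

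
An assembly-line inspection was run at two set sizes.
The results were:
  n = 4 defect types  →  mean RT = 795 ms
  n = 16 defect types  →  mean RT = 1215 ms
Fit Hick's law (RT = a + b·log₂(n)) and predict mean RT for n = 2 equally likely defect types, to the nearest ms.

585 ms

Fit slope and intercept:
  b = (1215 − 795) / (log₂ 16 − log₂ 4) = 420 / (4 − 2) = 210 ms/bit
  a = 795 − 210 × 2 = 375 ms
Then RT(2) = 375 + 210 × log₂ 2 = 375 + 210 × 1 ≈ 585.000 ms.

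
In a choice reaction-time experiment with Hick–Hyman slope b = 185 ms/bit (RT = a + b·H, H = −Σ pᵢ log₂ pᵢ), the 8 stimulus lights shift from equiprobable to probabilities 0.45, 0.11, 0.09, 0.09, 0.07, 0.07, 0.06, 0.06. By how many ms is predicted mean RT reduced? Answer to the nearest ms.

89 ms

The RT saving is b·ΔH. Equiprobable H₀ = log₂(8) = 3.0000 bits; with the given probabilities H = 2.5182 bits.
b·(H₀ − H) = 185 × (3.0000 − 2.5182) = 89.14 ms.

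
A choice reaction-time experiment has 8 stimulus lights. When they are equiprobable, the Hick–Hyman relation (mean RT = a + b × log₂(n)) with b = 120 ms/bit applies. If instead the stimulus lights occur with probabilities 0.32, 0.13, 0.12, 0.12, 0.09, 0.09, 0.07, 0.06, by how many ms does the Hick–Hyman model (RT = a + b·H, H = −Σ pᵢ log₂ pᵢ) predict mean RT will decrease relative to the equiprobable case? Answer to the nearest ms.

26 ms

Equiprobable entropy H₀ = log₂ 8 = 3.0000 bits.
Skewed entropy H = −Σ pᵢ log₂ pᵢ = 2.7802 bits.
ΔRT = b·(H₀ − H) = 120 × 0.2198 = 26.37 ms.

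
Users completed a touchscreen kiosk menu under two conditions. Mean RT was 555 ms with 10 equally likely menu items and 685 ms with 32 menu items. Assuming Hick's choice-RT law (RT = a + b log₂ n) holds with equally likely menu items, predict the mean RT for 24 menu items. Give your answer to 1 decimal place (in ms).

Solve the two-equation system in a and b:
  b = (685 − 555) / (log₂ 32 − log₂ 10) = 130 / (5 − 3.3219) = 77.470 ms/bit
  a = 555 − 77.470 × 3.3219 = 297.651 ms
Then RT(24) = 297.651 + 77.470 × log₂ 24 = 297.651 + 77.470 × 4.5850 ≈ 652.847 ms.

652.8 ms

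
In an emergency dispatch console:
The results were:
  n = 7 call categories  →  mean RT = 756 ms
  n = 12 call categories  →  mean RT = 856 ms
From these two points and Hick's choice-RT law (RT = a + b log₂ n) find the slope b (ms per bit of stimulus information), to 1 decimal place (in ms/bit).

The slope on a log₂ axis is (856 − 756) / (3.5850 − 2.8074) = 128.600 ms/bit.

128.6 ms/bit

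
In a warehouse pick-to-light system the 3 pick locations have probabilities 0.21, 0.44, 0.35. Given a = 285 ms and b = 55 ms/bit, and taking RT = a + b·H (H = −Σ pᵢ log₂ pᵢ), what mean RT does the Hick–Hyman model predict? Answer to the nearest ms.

369 ms

H = 0.21·log₂(1/0.21) + 0.44·log₂(1/0.44) + 0.35·log₂(1/0.35) = 1.5241 bits.
RT = 285 + 55 × 1.5241 = 368.82 ms.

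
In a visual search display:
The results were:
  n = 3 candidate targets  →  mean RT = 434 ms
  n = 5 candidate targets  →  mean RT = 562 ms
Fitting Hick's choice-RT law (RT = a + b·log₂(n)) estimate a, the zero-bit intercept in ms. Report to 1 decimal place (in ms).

158.7 ms

The slope on a log₂ axis is (562 − 434) / (2.3219 − 1.5850) = 173.685 ms/bit.
Intercept: a = 434 − 173.685·log₂(3) = 158.716 ms.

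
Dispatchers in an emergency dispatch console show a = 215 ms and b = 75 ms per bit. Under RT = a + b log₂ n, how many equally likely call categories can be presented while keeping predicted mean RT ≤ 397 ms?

75·log₂ n ≤ 397 − 215 = 182, giving log₂ n ≤ 2.4267 and n ≤ 5.376. The largest whole number is 5.

5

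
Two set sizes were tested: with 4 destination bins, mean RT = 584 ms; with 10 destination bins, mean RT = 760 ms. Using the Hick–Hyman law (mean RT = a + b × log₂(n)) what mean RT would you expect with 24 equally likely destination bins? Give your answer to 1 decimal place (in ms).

928.2 ms

With log₂ n on the abscissa the relation is linear; from the two conditions:
  b = (760 − 584) / (log₂ 10 − log₂ 4) = 176 / (3.3219 − 2) = 133.139 ms/bit
  a = 584 − 133.139 × 2 = 317.722 ms
Then RT(24) = 317.722 + 133.139 × log₂ 24 = 317.722 + 133.139 × 4.5850 ≈ 928.159 ms.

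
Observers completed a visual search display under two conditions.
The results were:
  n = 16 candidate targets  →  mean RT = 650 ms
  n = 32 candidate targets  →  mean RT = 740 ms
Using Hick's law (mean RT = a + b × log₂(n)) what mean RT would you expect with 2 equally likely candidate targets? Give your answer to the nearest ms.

RT is linear in log₂ n, so two points fix the line:
  b = (740 − 650) / (log₂ 32 − log₂ 16) = 90 / (5 − 4) = 90 ms/bit
  a = 650 − 90 × 4 = 290 ms
Then RT(2) = 290 + 90 × log₂ 2 = 290 + 90 × 1 ≈ 380.000 ms.

380 ms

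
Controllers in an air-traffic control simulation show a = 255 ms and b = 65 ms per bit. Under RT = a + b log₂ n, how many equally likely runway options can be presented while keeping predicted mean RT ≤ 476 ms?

10

Set 255 + 65·log₂ n ≤ 476 → log₂ n ≤ (476 − 255)/65 = 3.4000.
So n ≤ 2^3.4000 = 10.556; the largest integer n is 10.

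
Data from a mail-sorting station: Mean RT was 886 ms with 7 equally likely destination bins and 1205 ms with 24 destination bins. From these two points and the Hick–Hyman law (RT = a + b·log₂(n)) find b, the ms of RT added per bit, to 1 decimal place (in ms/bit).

Slope: b = (1205 − 886) / (log₂ 24 − log₂ 7) = 319/1.7776 = 179.455 ms/bit.

179.5 ms/bit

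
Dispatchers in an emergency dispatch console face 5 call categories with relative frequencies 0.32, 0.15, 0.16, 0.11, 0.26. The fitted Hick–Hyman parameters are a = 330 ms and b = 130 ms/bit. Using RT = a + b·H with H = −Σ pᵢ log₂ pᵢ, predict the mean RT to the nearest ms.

H = 0.32·log₂(1/0.32) + 0.15·log₂(1/0.15) + 0.16·log₂(1/0.16) + 0.11·log₂(1/0.11) + 0.26·log₂(1/0.26) = 2.2152 bits.
RT = 330 + 130 × 2.2152 = 617.97 ms.

618 ms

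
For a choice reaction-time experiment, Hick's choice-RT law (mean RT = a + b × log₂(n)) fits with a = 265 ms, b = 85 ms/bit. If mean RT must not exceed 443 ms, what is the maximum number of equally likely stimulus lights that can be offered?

Information budget: (443 − 265)/85 = 2.0941 bits, so n ≤ 2^2.0941 = 4.270 → at most 4.

4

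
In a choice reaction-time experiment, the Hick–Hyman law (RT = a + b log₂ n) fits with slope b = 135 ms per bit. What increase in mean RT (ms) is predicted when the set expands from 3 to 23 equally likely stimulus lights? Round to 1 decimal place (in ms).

ΔRT = (a + b log₂ n₂) − (a + b log₂ n₁) = b·(log₂ n₂ − log₂ n₁).
log₂(23) − log₂(3) = 4.5236 − 1.5850 = 2.9386.
ΔRT = 135 × 2.9386 = 396.711 ms.

396.7 ms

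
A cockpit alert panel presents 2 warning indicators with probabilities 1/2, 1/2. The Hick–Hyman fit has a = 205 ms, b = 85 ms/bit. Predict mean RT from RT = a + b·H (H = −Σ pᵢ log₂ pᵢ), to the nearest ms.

290 ms

H = −Σ pᵢ log₂ pᵢ = 0.5·1 + 0.5·1 = 1.000 bits.
RT = 205 + 85 × 1.000 = 290.00 ms.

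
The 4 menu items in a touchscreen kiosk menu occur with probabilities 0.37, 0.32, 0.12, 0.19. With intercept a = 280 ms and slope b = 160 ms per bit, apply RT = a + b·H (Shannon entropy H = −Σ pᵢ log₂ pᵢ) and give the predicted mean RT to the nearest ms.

Entropy contributions −pᵢ log₂ pᵢ: 0.5307, 0.5260, 0.3671, 0.4552; sum H = 1.8791 bits.
RT = a + bH = 280 + 160·1.8791 = 580.65 ms.

581 ms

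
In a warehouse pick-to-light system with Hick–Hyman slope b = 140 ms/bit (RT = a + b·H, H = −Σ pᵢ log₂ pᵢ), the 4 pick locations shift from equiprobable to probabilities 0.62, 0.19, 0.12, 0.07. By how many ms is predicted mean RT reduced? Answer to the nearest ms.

The RT saving is b·ΔH. Equiprobable H₀ = log₂(4) = 2.0000 bits; with the given probabilities H = 1.5184 bits.
b·(H₀ − H) = 140 × (2.0000 − 1.5184) = 67.42 ms.

67 ms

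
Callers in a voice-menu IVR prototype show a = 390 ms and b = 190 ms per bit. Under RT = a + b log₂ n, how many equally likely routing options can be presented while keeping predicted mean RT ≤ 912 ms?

6

190·log₂ n ≤ 912 − 390 = 522, giving log₂ n ≤ 2.7474 and n ≤ 6.715. The largest whole number is 6.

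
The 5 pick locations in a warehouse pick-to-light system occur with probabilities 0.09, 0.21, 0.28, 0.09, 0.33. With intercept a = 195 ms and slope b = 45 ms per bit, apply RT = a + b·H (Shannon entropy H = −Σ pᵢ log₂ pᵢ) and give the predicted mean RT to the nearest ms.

291 ms

H = 0.09·log₂(1/0.09) + 0.21·log₂(1/0.21) + 0.28·log₂(1/0.28) + 0.09·log₂(1/0.09) + 0.33·log₂(1/0.33) = 2.1402 bits.
RT = 195 + 45 × 2.1402 = 291.31 ms.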